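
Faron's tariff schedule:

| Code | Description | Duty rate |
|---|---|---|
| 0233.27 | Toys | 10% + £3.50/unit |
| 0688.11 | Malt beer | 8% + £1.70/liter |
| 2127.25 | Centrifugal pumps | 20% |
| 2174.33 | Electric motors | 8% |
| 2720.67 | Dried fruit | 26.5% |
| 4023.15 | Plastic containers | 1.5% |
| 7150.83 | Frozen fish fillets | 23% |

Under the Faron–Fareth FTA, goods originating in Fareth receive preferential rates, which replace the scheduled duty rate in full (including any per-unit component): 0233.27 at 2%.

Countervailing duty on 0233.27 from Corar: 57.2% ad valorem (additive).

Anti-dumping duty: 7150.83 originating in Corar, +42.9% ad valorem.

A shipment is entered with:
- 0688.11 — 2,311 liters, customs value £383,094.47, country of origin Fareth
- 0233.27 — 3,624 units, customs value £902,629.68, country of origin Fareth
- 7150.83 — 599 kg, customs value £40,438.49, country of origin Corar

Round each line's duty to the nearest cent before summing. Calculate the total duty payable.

£79,277.81

Line 1 (0688.11, Fareth, 2,311 liters, £383,094.47):
Base rate for 0688.11 is 8% + £1.70/liter.
Origin Fareth is the FTA partner but 0688.11 is not on the preference list; base rate stands.
Duty = £383,094.47 × 8% + 2,311 × £1.70 = £34,576.26.
Line 2 (0233.27, Fareth, 3,624 units, £902,629.68):
Base rate for 0233.27 is 10% + £3.50/unit.
Origin Fareth qualifies under the Faron–Fareth agreement and 0233.27 is covered: preferential rate 2% applies instead.
The additional-duty order on 0233.27 targets Corar, not Fareth; it does not apply.
Duty = £902,629.68 × 2% = £18,052.59.
Line 3 (7150.83, Corar, 599 kg, £40,438.49):
Base rate for 7150.83 is 23%.
Additional duty on 7150.83 from Corar: +42.9%. Applied ad valorem rate: 23% + 42.9% = 65.9%.
Duty = £40,438.49 × 65.9% = £26,648.96.
Total = £34,576.26 + £18,052.59 + £26,648.96 = £79,277.81.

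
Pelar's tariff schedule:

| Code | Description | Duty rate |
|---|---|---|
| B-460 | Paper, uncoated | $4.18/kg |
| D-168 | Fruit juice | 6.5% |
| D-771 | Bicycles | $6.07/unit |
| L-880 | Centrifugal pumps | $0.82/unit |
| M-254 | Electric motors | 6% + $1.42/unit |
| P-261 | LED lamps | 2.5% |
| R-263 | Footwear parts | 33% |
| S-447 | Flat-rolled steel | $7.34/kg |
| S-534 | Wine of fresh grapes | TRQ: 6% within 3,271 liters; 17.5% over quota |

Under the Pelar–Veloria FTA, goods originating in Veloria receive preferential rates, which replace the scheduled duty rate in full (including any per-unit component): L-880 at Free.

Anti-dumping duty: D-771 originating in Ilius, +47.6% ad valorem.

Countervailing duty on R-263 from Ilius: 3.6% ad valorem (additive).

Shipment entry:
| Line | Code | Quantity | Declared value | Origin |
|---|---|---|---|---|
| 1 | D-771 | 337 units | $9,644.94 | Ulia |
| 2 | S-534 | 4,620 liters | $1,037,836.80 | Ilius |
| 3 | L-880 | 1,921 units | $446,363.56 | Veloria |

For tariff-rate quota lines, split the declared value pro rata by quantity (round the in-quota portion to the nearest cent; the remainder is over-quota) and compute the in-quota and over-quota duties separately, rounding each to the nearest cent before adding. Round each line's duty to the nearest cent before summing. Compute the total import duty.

Line 1 (D-771, Ulia, 337 units, $9,644.94):
Base rate for D-771 is $6.07/unit.
The additional-duty order on D-771 targets Ilius, not Ulia; it does not apply.
Duty = 337 × $6.07 = $2,045.59.
Line 2 (S-534, Ilius, 4,620 liters, $1,037,836.80):
Code S-534 is under a tariff-rate quota (threshold 3,271 liters). In-quota: 3,271 liters at 6%; over-quota: 1,349 liters at 17.5%.
Pro-rata value split: in-quota = $1,037,836.80 × 3,271/4,620 = $734,797.44; over-quota = $1,037,836.80 − $734,797.44 = $303,039.36.
In-quota duty = $734,797.44 × 6% = $44,087.85. Over-quota duty = $303,039.36 × 17.5% = $53,031.89.
Line duty = $44,087.85 + $53,031.89 = $97,119.74.
Line 3 (L-880, Veloria, 1,921 units, $446,363.56):
Base rate for L-880 is $0.82/unit.
Origin Veloria qualifies under the Pelar–Veloria agreement and L-880 is covered: preferential rate Free applies instead.
Duty = $446,363.56 × 0% = $0.00.
Total = $2,045.59 + $97,119.74 + $0.00 = $99,165.33.

$99,165.33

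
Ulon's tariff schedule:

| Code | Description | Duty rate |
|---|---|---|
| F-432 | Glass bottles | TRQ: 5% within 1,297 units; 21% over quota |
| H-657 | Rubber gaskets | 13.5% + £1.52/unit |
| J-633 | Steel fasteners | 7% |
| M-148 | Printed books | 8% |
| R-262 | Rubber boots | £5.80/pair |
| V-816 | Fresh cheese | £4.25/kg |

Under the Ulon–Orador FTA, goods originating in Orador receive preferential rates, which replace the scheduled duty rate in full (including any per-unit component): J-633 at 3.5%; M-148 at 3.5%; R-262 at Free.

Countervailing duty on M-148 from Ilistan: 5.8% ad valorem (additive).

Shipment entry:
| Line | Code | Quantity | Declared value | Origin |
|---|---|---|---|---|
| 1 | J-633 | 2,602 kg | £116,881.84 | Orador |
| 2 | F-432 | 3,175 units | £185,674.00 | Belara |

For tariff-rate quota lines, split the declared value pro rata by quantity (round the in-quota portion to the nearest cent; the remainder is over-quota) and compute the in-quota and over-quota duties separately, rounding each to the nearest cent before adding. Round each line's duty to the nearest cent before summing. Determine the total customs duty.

Line 1 (J-633, Orador, 2,602 kg, £116,881.84):
Base rate for J-633 is 7%.
Origin Orador qualifies under the Ulon–Orador agreement and J-633 is covered: preferential rate 3.5% applies instead.
Duty = £116,881.84 × 3.5% = £4,090.86.
Line 2 (F-432, Belara, 3,175 units, £185,674.00):
Code F-432 is under a tariff-rate quota (threshold 1,297 units). In-quota: 1,297 units at 5%; over-quota: 1,878 units at 21%.
Pro-rata value split: in-quota = £185,674.00 × 1,297/3,175 = £75,848.56; over-quota = £185,674.00 − £75,848.56 = £109,825.44.
In-quota duty = £75,848.56 × 5% = £3,792.43. Over-quota duty = £109,825.44 × 21% = £23,063.34.
Line duty = £3,792.43 + £23,063.34 = £26,855.77.
Total = £4,090.86 + £26,855.77 = £30,946.63.

£30,946.63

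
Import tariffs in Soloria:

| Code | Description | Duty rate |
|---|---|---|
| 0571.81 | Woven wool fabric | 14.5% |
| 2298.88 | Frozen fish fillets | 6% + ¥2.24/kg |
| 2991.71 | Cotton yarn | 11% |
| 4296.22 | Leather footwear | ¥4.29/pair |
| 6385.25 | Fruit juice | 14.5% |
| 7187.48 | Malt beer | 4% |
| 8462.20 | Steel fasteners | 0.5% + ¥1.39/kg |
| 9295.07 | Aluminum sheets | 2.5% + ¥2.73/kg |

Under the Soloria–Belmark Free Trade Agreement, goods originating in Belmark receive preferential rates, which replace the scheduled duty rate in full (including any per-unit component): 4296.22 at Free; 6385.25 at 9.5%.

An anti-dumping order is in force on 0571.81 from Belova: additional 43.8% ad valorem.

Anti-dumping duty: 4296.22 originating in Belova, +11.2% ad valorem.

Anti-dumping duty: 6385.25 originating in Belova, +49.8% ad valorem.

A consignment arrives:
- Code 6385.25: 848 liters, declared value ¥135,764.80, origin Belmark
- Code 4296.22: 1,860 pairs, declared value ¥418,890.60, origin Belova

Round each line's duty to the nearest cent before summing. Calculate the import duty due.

Line 1 (6385.25, Belmark, 848 liters, ¥135,764.80):
Base rate for 6385.25 is 14.5%.
Origin Belmark qualifies under the Soloria–Belmark agreement and 6385.25 is covered: preferential rate 9.5% applies instead.
The additional-duty order on 6385.25 targets Belova, not Belmark; it does not apply.
Duty = ¥135,764.80 × 9.5% = ¥12,897.66.
Line 2 (4296.22, Belova, 1,860 pairs, ¥418,890.60):
Base rate for 4296.22 is ¥4.29/pair.
4296.22 has an FTA preferential rate, but origin Belova is not Belmark; base rate stands.
Additional duty on 4296.22 from Belova: +11.2% ad valorem. Applied ad valorem rate = 11.2%.
Duty = ¥418,890.60 × 11.2% + 1,860 × ¥4.29 = ¥54,895.15.
Total = ¥12,897.66 + ¥54,895.15 = ¥67,792.81.

¥67,792.81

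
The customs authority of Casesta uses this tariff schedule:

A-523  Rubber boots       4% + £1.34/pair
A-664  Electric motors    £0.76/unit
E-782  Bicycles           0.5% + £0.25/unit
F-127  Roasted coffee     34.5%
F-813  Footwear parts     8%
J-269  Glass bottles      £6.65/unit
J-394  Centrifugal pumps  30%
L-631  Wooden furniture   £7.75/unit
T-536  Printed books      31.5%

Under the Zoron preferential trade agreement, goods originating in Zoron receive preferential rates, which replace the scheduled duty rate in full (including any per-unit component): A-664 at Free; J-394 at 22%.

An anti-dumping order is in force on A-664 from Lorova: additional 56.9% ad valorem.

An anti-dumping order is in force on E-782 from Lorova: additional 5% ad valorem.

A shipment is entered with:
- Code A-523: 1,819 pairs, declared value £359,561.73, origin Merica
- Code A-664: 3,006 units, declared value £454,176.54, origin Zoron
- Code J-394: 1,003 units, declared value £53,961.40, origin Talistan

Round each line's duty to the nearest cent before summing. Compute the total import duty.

£33,008.35

Line 1 (A-523, Merica, 1,819 pairs, £359,561.73):
Base rate for A-523 is 4% + £1.34/pair.
Duty = £359,561.73 × 4% + 1,819 × £1.34 = £16,819.93.
Line 2 (A-664, Zoron, 3,006 units, £454,176.54):
Base rate for A-664 is £0.76/unit.
Origin Zoron qualifies under the Casesta–Zoron agreement and A-664 is covered: preferential rate Free applies instead.
The additional-duty order on A-664 targets Lorova, not Zoron; it does not apply.
Duty = £454,176.54 × 0% = £0.00.
Line 3 (J-394, Talistan, 1,003 units, £53,961.40):
Base rate for J-394 is 30%.
J-394 has an FTA preferential rate, but origin Talistan is not Zoron; base rate stands.
Duty = £53,961.40 × 30% = £16,188.42.
Total = £16,819.93 + £0.00 + £16,188.42 = £33,008.35.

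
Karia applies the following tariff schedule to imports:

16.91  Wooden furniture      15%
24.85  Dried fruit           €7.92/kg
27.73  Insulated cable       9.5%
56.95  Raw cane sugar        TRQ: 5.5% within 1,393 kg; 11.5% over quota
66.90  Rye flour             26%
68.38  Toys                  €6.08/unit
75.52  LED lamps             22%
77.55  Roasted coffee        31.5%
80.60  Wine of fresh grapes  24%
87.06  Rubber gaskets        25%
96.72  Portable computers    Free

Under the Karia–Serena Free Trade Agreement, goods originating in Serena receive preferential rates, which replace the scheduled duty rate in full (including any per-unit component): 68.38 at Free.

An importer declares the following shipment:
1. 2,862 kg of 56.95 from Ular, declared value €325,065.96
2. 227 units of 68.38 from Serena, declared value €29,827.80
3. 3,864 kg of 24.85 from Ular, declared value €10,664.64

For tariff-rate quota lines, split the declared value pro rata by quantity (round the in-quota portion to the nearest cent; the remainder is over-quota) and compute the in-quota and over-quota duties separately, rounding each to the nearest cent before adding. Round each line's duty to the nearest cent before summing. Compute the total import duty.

Line 1 (56.95, Ular, 2,862 kg, €325,065.96):
Code 56.95 is under a tariff-rate quota (threshold 1,393 kg). In-quota: 1,393 kg at 5.5%; over-quota: 1,469 kg at 11.5%.
Pro-rata value split: in-quota = €325,065.96 × 1,393/2,862 = €158,216.94; over-quota = €325,065.96 − €158,216.94 = €166,849.02.
In-quota duty = €158,216.94 × 5.5% = €8,701.93. Over-quota duty = €166,849.02 × 11.5% = €19,187.64.
Line duty = €8,701.93 + €19,187.64 = €27,889.57.
Line 2 (68.38, Serena, 227 units, €29,827.80):
Base rate for 68.38 is €6.08/unit.
Origin Serena qualifies under the Karia–Serena agreement and 68.38 is covered: preferential rate Free applies instead.
Duty = €29,827.80 × 0% = €0.00.
Line 3 (24.85, Ular, 3,864 kg, €10,664.64):
Base rate for 24.85 is €7.92/kg.
Duty = 3,864 × €7.92 = €30,602.88.
Total = €27,889.57 + €0.00 + €30,602.88 = €58,492.45.

€58,492.45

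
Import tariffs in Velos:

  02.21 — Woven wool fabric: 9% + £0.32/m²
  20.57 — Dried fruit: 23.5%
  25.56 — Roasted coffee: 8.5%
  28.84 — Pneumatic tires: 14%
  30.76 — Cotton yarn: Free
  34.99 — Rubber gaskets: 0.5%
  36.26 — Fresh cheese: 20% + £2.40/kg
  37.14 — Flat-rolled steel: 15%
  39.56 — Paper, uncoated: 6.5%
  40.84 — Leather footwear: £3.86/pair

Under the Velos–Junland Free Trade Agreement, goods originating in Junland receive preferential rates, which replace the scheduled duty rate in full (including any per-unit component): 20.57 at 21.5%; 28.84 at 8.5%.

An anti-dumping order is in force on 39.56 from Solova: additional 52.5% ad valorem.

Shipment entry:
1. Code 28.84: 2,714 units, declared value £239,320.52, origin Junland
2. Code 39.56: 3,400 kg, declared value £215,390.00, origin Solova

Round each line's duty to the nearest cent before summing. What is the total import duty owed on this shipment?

£147,422.34

Line 1 (28.84, Junland, 2,714 units, £239,320.52):
Base rate for 28.84 is 14%.
Origin Junland qualifies under the Velos–Junland agreement and 28.84 is covered: preferential rate 8.5% applies instead.
Duty = £239,320.52 × 8.5% = £20,342.24.
Line 2 (39.56, Solova, 3,400 kg, £215,390.00):
Base rate for 39.56 is 6.5%.
Additional duty on 39.56 from Solova: +52.5%. Applied ad valorem rate: 6.5% + 52.5% = 59%.
Duty = £215,390.00 × 59% = £127,080.10.
Total = £20,342.24 + £127,080.10 = £147,422.34.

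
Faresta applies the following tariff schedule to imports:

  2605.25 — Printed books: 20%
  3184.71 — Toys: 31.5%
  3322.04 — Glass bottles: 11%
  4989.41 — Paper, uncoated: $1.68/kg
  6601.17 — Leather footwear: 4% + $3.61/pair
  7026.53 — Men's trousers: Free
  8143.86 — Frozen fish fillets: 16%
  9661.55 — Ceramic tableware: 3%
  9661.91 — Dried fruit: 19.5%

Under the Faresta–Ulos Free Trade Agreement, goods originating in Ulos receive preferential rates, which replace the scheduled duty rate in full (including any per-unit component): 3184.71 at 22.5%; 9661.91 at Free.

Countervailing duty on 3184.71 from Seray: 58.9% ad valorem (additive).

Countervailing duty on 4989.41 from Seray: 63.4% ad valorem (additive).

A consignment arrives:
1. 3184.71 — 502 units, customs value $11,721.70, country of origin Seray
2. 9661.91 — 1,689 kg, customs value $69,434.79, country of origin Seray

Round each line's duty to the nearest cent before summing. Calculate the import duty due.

Line 1 (3184.71, Seray, 502 units, $11,721.70):
Base rate for 3184.71 is 31.5%.
3184.71 has an FTA preferential rate, but origin Seray is not Ulos; base rate stands.
Additional duty on 3184.71 from Seray: +58.9%. Applied ad valorem rate: 31.5% + 58.9% = 90.4%.
Duty = $11,721.70 × 90.4% = $10,596.42.
Line 2 (9661.91, Seray, 1,689 kg, $69,434.79):
Base rate for 9661.91 is 19.5%.
9661.91 has an FTA preferential rate, but origin Seray is not Ulos; base rate stands.
Duty = $69,434.79 × 19.5% = $13,539.78.
Total = $10,596.42 + $13,539.78 = $24,136.20.

$24,136.20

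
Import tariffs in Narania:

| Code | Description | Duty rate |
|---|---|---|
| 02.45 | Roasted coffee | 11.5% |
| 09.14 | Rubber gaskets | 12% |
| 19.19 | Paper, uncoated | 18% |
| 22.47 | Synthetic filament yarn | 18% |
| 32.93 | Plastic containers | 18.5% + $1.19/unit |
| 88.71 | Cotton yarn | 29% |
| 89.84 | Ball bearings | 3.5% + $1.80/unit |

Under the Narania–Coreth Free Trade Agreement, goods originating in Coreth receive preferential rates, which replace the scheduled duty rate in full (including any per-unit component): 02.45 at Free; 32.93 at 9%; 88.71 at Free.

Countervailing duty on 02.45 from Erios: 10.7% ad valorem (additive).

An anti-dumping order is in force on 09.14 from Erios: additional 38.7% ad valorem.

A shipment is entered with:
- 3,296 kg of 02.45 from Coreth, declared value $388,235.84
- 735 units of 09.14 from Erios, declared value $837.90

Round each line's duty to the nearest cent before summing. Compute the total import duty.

$424.82

Line 1 (02.45, Coreth, 3,296 kg, $388,235.84):
Base rate for 02.45 is 11.5%.
Origin Coreth qualifies under the Narania–Coreth agreement and 02.45 is covered: preferential rate Free applies instead.
The additional-duty order on 02.45 targets Erios, not Coreth; it does not apply.
Duty = $388,235.84 × 0% = $0.00.
Line 2 (09.14, Erios, 735 units, $837.90):
Base rate for 09.14 is 12%.
Additional duty on 09.14 from Erios: +38.7%. Applied ad valorem rate: 12% + 38.7% = 50.7%.
Duty = $837.90 × 50.7% = $424.82.
Total = $0.00 + $424.82 = $424.82.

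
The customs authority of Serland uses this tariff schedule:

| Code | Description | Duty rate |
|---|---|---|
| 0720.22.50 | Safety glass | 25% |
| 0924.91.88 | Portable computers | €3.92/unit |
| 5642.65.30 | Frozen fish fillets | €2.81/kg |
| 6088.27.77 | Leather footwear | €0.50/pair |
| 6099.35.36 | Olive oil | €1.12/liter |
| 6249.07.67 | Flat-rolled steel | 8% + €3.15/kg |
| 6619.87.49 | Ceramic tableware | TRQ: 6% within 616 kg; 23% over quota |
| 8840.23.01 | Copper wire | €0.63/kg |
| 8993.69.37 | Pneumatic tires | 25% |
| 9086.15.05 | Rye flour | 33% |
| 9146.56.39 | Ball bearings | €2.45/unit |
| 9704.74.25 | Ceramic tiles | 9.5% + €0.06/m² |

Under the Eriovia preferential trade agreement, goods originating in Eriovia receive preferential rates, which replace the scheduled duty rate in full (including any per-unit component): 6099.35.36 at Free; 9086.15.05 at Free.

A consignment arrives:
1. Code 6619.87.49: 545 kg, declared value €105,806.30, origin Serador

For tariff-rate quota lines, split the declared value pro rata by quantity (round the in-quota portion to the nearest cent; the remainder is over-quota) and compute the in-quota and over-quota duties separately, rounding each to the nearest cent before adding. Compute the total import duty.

€6,348.38

Line 1 (6619.87.49, Serador, 545 kg, €105,806.30):
Code 6619.87.49 is under a tariff-rate quota (threshold 616 kg). Quantity 545 kg is within the quota, so the in-quota rate 6% applies to the full value.
Duty = €105,806.30 × 6% = €6,348.38.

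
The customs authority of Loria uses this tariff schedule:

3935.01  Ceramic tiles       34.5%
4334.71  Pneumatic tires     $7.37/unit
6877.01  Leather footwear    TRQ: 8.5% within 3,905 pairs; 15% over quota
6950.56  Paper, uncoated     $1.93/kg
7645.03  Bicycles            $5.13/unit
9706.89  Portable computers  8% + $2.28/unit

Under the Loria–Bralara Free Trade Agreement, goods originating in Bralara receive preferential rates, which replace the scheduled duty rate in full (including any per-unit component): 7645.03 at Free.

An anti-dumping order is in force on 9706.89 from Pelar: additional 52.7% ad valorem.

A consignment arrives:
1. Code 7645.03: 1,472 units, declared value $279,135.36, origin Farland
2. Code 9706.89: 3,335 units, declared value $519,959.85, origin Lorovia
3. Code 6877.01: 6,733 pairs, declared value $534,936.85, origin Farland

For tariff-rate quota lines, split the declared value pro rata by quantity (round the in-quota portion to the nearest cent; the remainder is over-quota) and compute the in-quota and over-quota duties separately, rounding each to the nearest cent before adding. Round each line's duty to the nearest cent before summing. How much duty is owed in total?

Line 1 (7645.03, Farland, 1,472 units, $279,135.36):
Base rate for 7645.03 is $5.13/unit.
7645.03 has an FTA preferential rate, but origin Farland is not Bralara; base rate stands.
Duty = 1,472 × $5.13 = $7,551.36.
Line 2 (9706.89, Lorovia, 3,335 units, $519,959.85):
Base rate for 9706.89 is 8% + $2.28/unit.
The additional-duty order on 9706.89 targets Pelar, not Lorovia; it does not apply.
Duty = $519,959.85 × 8% + 3,335 × $2.28 = $49,200.59.
Line 3 (6877.01, Farland, 6,733 pairs, $534,936.85):
Code 6877.01 is under a tariff-rate quota (threshold 3,905 pairs). In-quota: 3,905 pairs at 8.5%; over-quota: 2,828 pairs at 15%.
Pro-rata value split: in-quota = $534,936.85 × 3,905/6,733 = $310,252.25; over-quota = $534,936.85 − $310,252.25 = $224,684.60.
In-quota duty = $310,252.25 × 8.5% = $26,371.44. Over-quota duty = $224,684.60 × 15% = $33,702.69.
Line duty = $26,371.44 + $33,702.69 = $60,074.13.
Total = $7,551.36 + $49,200.59 + $60,074.13 = $116,826.08.

$116,826.08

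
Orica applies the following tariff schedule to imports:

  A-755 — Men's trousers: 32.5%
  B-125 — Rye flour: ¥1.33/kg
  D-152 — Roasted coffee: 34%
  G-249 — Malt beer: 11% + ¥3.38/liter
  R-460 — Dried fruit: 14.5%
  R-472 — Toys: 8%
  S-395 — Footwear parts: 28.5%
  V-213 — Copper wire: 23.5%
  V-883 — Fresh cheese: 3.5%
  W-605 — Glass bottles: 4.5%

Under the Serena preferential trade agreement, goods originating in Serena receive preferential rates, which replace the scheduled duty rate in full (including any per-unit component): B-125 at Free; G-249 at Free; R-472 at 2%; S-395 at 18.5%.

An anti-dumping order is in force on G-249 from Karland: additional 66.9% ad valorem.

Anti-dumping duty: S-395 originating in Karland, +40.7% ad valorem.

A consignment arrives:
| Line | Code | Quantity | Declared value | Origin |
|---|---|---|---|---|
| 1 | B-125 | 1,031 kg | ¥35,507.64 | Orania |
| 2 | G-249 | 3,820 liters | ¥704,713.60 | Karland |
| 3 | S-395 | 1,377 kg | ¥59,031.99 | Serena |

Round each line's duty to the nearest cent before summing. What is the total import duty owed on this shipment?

¥574,175.64

Line 1 (B-125, Orania, 1,031 kg, ¥35,507.64):
Base rate for B-125 is ¥1.33/kg.
B-125 has an FTA preferential rate, but origin Orania is not Serena; base rate stands.
Duty = 1,031 × ¥1.33 = ¥1,371.23.
Line 2 (G-249, Karland, 3,820 liters, ¥704,713.60):
Base rate for G-249 is 11% + ¥3.38/liter.
G-249 has an FTA preferential rate, but origin Karland is not Serena; base rate stands.
Additional duty on G-249 from Karland: +66.9%. Applied ad valorem rate: 11% + 66.9% = 77.9%.
Duty = ¥704,713.60 × 77.9% + 3,820 × ¥3.38 = ¥561,883.49.
Line 3 (S-395, Serena, 1,377 kg, ¥59,031.99):
Base rate for S-395 is 28.5%.
Origin Serena qualifies under the Orica–Serena agreement and S-395 is covered: preferential rate 18.5% applies instead.
The additional-duty order on S-395 targets Karland, not Serena; it does not apply.
Duty = ¥59,031.99 × 18.5% = ¥10,920.92.
Total = ¥1,371.23 + ¥561,883.49 + ¥10,920.92 = ¥574,175.64.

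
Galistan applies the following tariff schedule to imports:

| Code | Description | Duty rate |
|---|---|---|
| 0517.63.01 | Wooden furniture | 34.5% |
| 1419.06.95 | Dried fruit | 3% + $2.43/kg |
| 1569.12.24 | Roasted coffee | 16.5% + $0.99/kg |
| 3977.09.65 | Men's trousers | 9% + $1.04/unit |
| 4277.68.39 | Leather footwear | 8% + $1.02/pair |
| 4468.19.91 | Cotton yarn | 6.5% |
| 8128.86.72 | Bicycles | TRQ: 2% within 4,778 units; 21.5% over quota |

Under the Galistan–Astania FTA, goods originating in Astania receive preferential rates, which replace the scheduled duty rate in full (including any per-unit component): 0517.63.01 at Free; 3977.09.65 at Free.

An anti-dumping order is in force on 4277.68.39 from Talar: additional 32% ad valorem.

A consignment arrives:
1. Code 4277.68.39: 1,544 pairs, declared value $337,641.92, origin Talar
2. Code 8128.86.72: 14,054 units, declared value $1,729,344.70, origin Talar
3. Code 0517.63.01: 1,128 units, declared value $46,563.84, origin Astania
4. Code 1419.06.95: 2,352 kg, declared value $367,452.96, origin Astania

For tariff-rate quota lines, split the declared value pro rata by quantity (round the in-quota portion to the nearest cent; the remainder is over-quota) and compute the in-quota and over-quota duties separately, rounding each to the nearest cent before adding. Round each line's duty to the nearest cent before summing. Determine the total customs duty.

$410,532.80

Line 1 (4277.68.39, Talar, 1,544 pairs, $337,641.92):
Base rate for 4277.68.39 is 8% + $1.02/pair.
Additional duty on 4277.68.39 from Talar: +32%. Applied ad valorem rate: 8% + 32% = 40%.
Duty = $337,641.92 × 40% + 1,544 × $1.02 = $136,631.65.
Line 2 (8128.86.72, Talar, 14,054 units, $1,729,344.70):
Code 8128.86.72 is under a tariff-rate quota (threshold 4,778 units). In-quota: 4,778 units at 2%; over-quota: 9,276 units at 21.5%.
Pro-rata value split: in-quota = $1,729,344.70 × 4,778/14,054 = $587,932.90; over-quota = $1,729,344.70 − $587,932.90 = $1,141,411.80.
In-quota duty = $587,932.90 × 2% = $11,758.66. Over-quota duty = $1,141,411.80 × 21.5% = $245,403.54.
Line duty = $11,758.66 + $245,403.54 = $257,162.20.
Line 3 (0517.63.01, Astania, 1,128 units, $46,563.84):
Base rate for 0517.63.01 is 34.5%.
Origin Astania qualifies under the Galistan–Astania agreement and 0517.63.01 is covered: preferential rate Free applies instead.
Duty = $46,563.84 × 0% = $0.00.
Line 4 (1419.06.95, Astania, 2,352 kg, $367,452.96):
Base rate for 1419.06.95 is 3% + $2.43/kg.
Origin Astania is the FTA partner but 1419.06.95 is not on the preference list; base rate stands.
Duty = $367,452.96 × 3% + 2,352 × $2.43 = $16,738.95.
Total = $136,631.65 + $257,162.20 + $0.00 + $16,738.95 = $410,532.80.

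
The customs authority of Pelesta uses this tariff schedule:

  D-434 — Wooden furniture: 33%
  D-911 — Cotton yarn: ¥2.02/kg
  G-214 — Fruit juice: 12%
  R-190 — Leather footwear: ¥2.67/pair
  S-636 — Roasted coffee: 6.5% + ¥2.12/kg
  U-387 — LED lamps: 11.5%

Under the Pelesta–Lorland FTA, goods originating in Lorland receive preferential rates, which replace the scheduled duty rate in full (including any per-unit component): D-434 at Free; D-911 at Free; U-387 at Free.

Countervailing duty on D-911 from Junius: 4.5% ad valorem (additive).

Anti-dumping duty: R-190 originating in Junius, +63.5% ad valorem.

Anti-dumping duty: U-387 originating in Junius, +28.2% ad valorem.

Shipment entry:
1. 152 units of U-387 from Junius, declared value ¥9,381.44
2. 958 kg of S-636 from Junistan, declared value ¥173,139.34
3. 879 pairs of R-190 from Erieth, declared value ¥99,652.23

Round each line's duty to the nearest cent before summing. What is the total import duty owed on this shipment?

Line 1 (U-387, Junius, 152 units, ¥9,381.44):
Base rate for U-387 is 11.5%.
U-387 has an FTA preferential rate, but origin Junius is not Lorland; base rate stands.
Additional duty on U-387 from Junius: +28.2%. Applied ad valorem rate: 11.5% + 28.2% = 39.7%.
Duty = ¥9,381.44 × 39.7% = ¥3,724.43.
Line 2 (S-636, Junistan, 958 kg, ¥173,139.34):
Base rate for S-636 is 6.5% + ¥2.12/kg.
Duty = ¥173,139.34 × 6.5% + 958 × ¥2.12 = ¥13,285.02.
Line 3 (R-190, Erieth, 879 pairs, ¥99,652.23):
Base rate for R-190 is ¥2.67/pair.
The additional-duty order on R-190 targets Junius, not Erieth; it does not apply.
Duty = 879 × ¥2.67 = ¥2,346.93.
Total = ¥3,724.43 + ¥13,285.02 + ¥2,346.93 = ¥19,356.38.

¥19,356.38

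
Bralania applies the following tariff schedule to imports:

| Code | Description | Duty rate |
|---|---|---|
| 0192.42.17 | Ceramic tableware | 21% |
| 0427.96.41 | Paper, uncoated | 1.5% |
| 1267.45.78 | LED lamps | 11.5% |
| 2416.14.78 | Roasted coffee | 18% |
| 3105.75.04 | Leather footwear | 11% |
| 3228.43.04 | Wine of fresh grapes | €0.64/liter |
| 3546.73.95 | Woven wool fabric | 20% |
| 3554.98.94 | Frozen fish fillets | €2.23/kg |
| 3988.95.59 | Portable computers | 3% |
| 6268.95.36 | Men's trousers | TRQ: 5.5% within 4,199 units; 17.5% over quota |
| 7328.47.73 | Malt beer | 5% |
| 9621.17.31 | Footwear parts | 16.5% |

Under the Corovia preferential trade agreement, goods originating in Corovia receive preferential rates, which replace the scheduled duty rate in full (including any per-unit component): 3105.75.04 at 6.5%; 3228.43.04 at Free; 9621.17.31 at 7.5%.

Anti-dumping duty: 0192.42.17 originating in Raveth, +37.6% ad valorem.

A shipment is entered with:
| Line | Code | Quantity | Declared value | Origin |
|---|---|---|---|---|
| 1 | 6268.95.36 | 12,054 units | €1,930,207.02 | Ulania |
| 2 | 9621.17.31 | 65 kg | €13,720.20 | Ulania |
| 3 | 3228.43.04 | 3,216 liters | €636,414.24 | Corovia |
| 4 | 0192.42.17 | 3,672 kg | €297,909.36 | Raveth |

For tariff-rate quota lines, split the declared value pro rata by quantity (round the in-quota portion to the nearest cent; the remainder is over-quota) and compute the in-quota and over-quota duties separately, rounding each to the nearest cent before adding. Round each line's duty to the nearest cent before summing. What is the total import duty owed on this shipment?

Line 1 (6268.95.36, Ulania, 12,054 units, €1,930,207.02):
Code 6268.95.36 is under a tariff-rate quota (threshold 4,199 units). In-quota: 4,199 units at 5.5%; over-quota: 7,855 units at 17.5%.
Pro-rata value split: in-quota = €1,930,207.02 × 4,199/12,054 = €672,385.87; over-quota = €1,930,207.02 − €672,385.87 = €1,257,821.15.
In-quota duty = €672,385.87 × 5.5% = €36,981.22. Over-quota duty = €1,257,821.15 × 17.5% = €220,118.70.
Line duty = €36,981.22 + €220,118.70 = €257,099.92.
Line 2 (9621.17.31, Ulania, 65 kg, €13,720.20):
Base rate for 9621.17.31 is 16.5%.
9621.17.31 has an FTA preferential rate, but origin Ulania is not Corovia; base rate stands.
Duty = €13,720.20 × 16.5% = €2,263.83.
Line 3 (3228.43.04, Corovia, 3,216 liters, €636,414.24):
Base rate for 3228.43.04 is €0.64/liter.
Origin Corovia qualifies under the Bralania–Corovia agreement and 3228.43.04 is covered: preferential rate Free applies instead.
Duty = €636,414.24 × 0% = €0.00.
Line 4 (0192.42.17, Raveth, 3,672 kg, €297,909.36):
Base rate for 0192.42.17 is 21%.
Additional duty on 0192.42.17 from Raveth: +37.6%. Applied ad valorem rate: 21% + 37.6% = 58.6%.
Duty = €297,909.36 × 58.6% = €174,574.88.
Total = €257,099.92 + €2,263.83 + €0.00 + €174,574.88 = €433,938.63.

€433,938.63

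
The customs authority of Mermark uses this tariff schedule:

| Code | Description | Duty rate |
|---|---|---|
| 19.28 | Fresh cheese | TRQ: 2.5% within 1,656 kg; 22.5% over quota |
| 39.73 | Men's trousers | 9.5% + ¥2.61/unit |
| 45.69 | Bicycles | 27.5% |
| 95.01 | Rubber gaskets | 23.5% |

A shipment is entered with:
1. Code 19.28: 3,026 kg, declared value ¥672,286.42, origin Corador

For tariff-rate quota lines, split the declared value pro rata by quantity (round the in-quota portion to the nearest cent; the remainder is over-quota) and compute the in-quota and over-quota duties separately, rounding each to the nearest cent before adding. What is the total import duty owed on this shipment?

Line 1 (19.28, Corador, 3,026 kg, ¥672,286.42):
Code 19.28 is under a tariff-rate quota (threshold 1,656 kg). In-quota: 1,656 kg at 2.5%; over-quota: 1,370 kg at 22.5%.
Pro-rata value split: in-quota = ¥672,286.42 × 1,656/3,026 = ¥367,913.52; over-quota = ¥672,286.42 − ¥367,913.52 = ¥304,372.90.
In-quota duty = ¥367,913.52 × 2.5% = ¥9,197.84. Over-quota duty = ¥304,372.90 × 22.5% = ¥68,483.90.
Line duty = ¥9,197.84 + ¥68,483.90 = ¥77,681.74.

¥77,681.74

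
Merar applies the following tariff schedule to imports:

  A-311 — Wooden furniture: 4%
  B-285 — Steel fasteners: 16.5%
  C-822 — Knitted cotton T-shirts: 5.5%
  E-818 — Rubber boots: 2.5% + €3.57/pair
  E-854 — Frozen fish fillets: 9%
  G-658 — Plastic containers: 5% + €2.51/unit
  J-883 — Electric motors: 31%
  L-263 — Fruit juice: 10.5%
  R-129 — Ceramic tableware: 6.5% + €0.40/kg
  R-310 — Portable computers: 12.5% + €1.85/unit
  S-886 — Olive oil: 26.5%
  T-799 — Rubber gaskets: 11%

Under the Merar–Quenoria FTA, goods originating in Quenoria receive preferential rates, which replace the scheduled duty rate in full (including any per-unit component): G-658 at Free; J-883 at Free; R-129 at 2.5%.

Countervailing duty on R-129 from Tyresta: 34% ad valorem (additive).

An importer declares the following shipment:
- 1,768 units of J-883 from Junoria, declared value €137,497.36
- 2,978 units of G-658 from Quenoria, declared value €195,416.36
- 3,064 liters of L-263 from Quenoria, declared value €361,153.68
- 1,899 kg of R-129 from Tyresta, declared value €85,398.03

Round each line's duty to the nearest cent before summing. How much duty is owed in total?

Line 1 (J-883, Junoria, 1,768 units, €137,497.36):
Base rate for J-883 is 31%.
J-883 has an FTA preferential rate, but origin Junoria is not Quenoria; base rate stands.
Duty = €137,497.36 × 31% = €42,624.18.
Line 2 (G-658, Quenoria, 2,978 units, €195,416.36):
Base rate for G-658 is 5% + €2.51/unit.
Origin Quenoria qualifies under the Merar–Quenoria agreement and G-658 is covered: preferential rate Free applies instead.
Duty = €195,416.36 × 0% = €0.00.
Line 3 (L-263, Quenoria, 3,064 liters, €361,153.68):
Base rate for L-263 is 10.5%.
Origin Quenoria is the FTA partner but L-263 is not on the preference list; base rate stands.
Duty = €361,153.68 × 10.5% = €37,921.14.
Line 4 (R-129, Tyresta, 1,899 kg, €85,398.03):
Base rate for R-129 is 6.5% + €0.40/kg.
R-129 has an FTA preferential rate, but origin Tyresta is not Quenoria; base rate stands.
Additional duty on R-129 from Tyresta: +34%. Applied ad valorem rate: 6.5% + 34% = 40.5%.
Duty = €85,398.03 × 40.5% + 1,899 × €0.40 = €35,345.80.
Total = €42,624.18 + €0.00 + €37,921.14 + €35,345.80 = €115,891.12.

€115,891.12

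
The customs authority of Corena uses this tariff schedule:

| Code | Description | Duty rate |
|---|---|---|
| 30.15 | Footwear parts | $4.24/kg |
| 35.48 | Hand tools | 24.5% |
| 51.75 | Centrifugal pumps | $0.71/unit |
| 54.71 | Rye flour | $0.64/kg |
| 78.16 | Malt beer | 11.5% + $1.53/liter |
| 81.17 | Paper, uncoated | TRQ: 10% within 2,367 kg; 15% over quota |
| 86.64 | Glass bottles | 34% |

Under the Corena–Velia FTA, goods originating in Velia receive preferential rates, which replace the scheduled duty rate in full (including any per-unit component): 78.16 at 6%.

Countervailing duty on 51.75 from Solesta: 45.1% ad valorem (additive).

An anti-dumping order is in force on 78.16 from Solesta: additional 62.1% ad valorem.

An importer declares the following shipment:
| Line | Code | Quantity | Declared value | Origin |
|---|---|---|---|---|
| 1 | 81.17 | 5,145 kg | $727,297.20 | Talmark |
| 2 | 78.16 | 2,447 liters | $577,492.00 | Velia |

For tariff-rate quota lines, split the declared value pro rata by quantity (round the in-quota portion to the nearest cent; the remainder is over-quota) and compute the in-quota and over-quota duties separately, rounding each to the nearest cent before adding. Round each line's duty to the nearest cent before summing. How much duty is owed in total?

$127,014.14

Line 1 (81.17, Talmark, 5,145 kg, $727,297.20):
Code 81.17 is under a tariff-rate quota (threshold 2,367 kg). In-quota: 2,367 kg at 10%; over-quota: 2,778 kg at 15%.
Pro-rata value split: in-quota = $727,297.20 × 2,367/5,145 = $334,599.12; over-quota = $727,297.20 − $334,599.12 = $392,698.08.
In-quota duty = $334,599.12 × 10% = $33,459.91. Over-quota duty = $392,698.08 × 15% = $58,904.71.
Line duty = $33,459.91 + $58,904.71 = $92,364.62.
Line 2 (78.16, Velia, 2,447 liters, $577,492.00):
Base rate for 78.16 is 11.5% + $1.53/liter.
Origin Velia qualifies under the Corena–Velia agreement and 78.16 is covered: preferential rate 6% applies instead.
The additional-duty order on 78.16 targets Solesta, not Velia; it does not apply.
Duty = $577,492.00 × 6% = $34,649.52.
Total = $92,364.62 + $34,649.52 = $127,014.14.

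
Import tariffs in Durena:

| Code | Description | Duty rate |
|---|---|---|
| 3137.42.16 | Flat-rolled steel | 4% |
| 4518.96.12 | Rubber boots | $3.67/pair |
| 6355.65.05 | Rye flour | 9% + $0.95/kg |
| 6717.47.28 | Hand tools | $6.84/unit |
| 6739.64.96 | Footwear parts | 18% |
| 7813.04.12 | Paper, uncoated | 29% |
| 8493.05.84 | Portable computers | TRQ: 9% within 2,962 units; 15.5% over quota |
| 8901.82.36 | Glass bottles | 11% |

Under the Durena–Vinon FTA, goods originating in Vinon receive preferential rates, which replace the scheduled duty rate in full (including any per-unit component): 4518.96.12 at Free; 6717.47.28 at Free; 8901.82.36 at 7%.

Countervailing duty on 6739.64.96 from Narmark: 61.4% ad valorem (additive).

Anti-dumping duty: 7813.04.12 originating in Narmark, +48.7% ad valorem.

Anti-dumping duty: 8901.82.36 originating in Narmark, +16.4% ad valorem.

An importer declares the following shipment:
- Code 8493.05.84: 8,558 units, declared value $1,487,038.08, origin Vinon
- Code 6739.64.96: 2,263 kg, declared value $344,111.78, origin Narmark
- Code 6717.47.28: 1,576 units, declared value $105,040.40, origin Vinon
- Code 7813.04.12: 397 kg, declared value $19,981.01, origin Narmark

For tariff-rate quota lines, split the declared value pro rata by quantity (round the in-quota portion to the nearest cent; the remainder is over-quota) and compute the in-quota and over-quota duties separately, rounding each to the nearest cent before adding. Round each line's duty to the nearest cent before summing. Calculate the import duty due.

Line 1 (8493.05.84, Vinon, 8,558 units, $1,487,038.08):
Code 8493.05.84 is under a tariff-rate quota (threshold 2,962 units). In-quota: 2,962 units at 9%; over-quota: 5,596 units at 15.5%.
Pro-rata value split: in-quota = $1,487,038.08 × 2,962/8,558 = $514,677.12; over-quota = $1,487,038.08 − $514,677.12 = $972,360.96.
In-quota duty = $514,677.12 × 9% = $46,320.94. Over-quota duty = $972,360.96 × 15.5% = $150,715.95.
Line duty = $46,320.94 + $150,715.95 = $197,036.89.
Line 2 (6739.64.96, Narmark, 2,263 kg, $344,111.78):
Base rate for 6739.64.96 is 18%.
Additional duty on 6739.64.96 from Narmark: +61.4%. Applied ad valorem rate: 18% + 61.4% = 79.4%.
Duty = $344,111.78 × 79.4% = $273,224.75.
Line 3 (6717.47.28, Vinon, 1,576 units, $105,040.40):
Base rate for 6717.47.28 is $6.84/unit.
Origin Vinon qualifies under the Durena–Vinon agreement and 6717.47.28 is covered: preferential rate Free applies instead.
Duty = $105,040.40 × 0% = $0.00.
Line 4 (7813.04.12, Narmark, 397 kg, $19,981.01):
Base rate for 7813.04.12 is 29%.
Additional duty on 7813.04.12 from Narmark: +48.7%. Applied ad valorem rate: 29% + 48.7% = 77.7%.
Duty = $19,981.01 × 77.7% = $15,525.24.
Total = $197,036.89 + $273,224.75 + $0.00 + $15,525.24 = $485,786.88.

$485,786.88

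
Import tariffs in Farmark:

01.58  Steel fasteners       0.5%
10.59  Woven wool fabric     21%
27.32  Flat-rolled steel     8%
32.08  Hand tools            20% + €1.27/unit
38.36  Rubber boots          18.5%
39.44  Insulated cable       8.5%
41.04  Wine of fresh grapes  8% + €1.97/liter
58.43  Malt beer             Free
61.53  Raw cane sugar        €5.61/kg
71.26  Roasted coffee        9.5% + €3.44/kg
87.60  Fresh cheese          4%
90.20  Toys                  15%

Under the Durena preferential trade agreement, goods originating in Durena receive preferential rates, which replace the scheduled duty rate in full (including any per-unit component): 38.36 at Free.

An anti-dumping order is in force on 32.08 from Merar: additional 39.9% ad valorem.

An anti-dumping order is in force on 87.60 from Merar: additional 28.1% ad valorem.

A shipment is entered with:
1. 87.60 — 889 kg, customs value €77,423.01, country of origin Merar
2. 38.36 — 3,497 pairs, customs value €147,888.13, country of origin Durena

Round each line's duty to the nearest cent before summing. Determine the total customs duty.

Line 1 (87.60, Merar, 889 kg, €77,423.01):
Base rate for 87.60 is 4%.
Additional duty on 87.60 from Merar: +28.1%. Applied ad valorem rate: 4% + 28.1% = 32.1%.
Duty = €77,423.01 × 32.1% = €24,852.79.
Line 2 (38.36, Durena, 3,497 pairs, €147,888.13):
Base rate for 38.36 is 18.5%.
Origin Durena qualifies under the Farmark–Durena agreement and 38.36 is covered: preferential rate Free applies instead.
Duty = €147,888.13 × 0% = €0.00.
Total = €24,852.79 + €0.00 = €24,852.79.

€24,852.79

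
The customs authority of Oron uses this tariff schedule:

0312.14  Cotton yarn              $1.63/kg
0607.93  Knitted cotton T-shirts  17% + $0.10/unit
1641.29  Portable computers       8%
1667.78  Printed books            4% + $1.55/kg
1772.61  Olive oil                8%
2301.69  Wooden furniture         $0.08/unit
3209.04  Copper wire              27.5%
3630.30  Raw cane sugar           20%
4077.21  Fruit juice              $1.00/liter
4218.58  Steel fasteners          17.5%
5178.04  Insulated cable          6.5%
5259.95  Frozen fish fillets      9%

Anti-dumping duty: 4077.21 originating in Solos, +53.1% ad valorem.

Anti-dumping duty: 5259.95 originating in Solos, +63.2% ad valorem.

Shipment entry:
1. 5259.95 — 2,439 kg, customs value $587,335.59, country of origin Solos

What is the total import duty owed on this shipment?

Line 1 (5259.95, Solos, 2,439 kg, $587,335.59):
Base rate for 5259.95 is 9%.
Additional duty on 5259.95 from Solos: +63.2%. Applied ad valorem rate: 9% + 63.2% = 72.2%.
Duty = $587,335.59 × 72.2% = $424,056.30.

$424,056.30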